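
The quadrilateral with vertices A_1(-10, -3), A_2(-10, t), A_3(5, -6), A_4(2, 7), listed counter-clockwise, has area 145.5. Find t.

Write out the shoelace sum; only the two edges meeting at A_2 involve t:
2·Area = [((-10)·t − (-10)·(-3)) + ((-10)·(-6) − 5·t)] + 111
       = -15·t + 141 = 291
⇒ t = -10.

-10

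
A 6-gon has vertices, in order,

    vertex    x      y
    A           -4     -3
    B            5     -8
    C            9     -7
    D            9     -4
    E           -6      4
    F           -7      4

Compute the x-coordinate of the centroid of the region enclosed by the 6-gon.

157/123

Apply Gauss's area formula. First the cross-terms c_i = x_i·y_{i+1} − x_{i+1}·y_i:
  47, 37, 27, 12, 4, 37  ⇒  2A = 164, A = 82.
Then Σ (x_i + x_{i+1})·c_i = 628, so x̄ = 628 / (6·82) = 157/123.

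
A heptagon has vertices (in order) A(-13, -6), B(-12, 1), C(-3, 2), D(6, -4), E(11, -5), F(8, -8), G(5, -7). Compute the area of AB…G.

Cross-terms: -85, -21, 0, 14, -48, -16, -121  ⇒  Σ = -277
Area = |Σ|/2 = 138.5.

138.5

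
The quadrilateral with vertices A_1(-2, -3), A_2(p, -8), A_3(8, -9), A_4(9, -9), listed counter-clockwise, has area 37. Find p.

The doubled signed area Σ (x_i y_{i+1} − x_{i+1} y_i) is linear in p.
With p=0 it equals 44; the coefficient of p is -6 (from the two edges through A_2).
So -6·p + 44 = 2·37 = 74 ⇒ p = -5.

-5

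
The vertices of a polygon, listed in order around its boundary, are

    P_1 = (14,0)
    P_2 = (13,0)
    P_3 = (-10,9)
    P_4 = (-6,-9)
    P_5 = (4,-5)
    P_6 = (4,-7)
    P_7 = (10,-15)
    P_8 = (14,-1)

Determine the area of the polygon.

271.5

Apply the surveyor's formula: 2A = Σ (x_i·y_{i+1} − x_{i+1}·y_i), indices taken mod 8.
P_1→P_2: (14)(0) − (13)(0) = 0
P_2→P_3: (13)(9) − (-10)(0) = 117
P_3→P_4: (-10)(-9) − (-6)(9) = 144
P_4→P_5: (-6)(-5) − (4)(-9) = 66
P_5→P_6: (4)(-7) − (4)(-5) = -8
P_6→P_7: (4)(-15) − (10)(-7) = 10
P_7→P_8: (10)(-1) − (14)(-15) = 200
P_8→P_1: (14)(0) − (14)(-1) = 14
Σ = 543
Area = |Σ|/2 = 271.5.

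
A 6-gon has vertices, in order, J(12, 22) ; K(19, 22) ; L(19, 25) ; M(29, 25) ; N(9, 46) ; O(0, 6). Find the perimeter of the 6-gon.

|JK| = √((7)² + (0)²) = √49 = 7
|KL| = √((0)² + (3)²) = √9 = 3
|LM| = √((10)² + (0)²) = √100 = 10
|MN| = √((-20)² + (21)²) = √841 = 29
|NO| = √((-9)² + (-40)²) = √1681 = 41
|OJ| = √((12)² + (16)²) = √400 = 20
Perimeter = 7 + 3 + 10 + 29 + 41 + 20 = 110.

110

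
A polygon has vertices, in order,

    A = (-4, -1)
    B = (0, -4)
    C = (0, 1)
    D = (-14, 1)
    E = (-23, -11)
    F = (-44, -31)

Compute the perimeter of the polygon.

|AB| = √((4)² + (-3)²) = √25 = 5
|BC| = √((0)² + (5)²) = √25 = 5
|CD| = √((-14)² + (0)²) = √196 = 14
|DE| = √((-9)² + (-12)²) = √225 = 15
|EF| = √((-21)² + (-20)²) = √841 = 29
|FA| = √((40)² + (30)²) = √2500 = 50
Perimeter = 5 + 5 + 14 + 15 + 29 + 50 = 118.

118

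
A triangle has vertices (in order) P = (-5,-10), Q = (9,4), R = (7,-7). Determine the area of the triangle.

Apply the shoelace formula: 2A = Σ (x_i·y_{i+1} − x_{i+1}·y_i), indices taken mod 3.
P→Q: (-5)(4) − (9)(-10) = 70
Q→R: (9)(-7) − (7)(4) = -91
R→P: (7)(-10) − (-5)(-7) = -105
Σ = -126
Area = |Σ|/2 = 63.

63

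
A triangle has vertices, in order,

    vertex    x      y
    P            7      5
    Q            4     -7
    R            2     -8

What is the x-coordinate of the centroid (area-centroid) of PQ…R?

13/3

Apply Gauss's area formula. First the cross-terms c_i = x_i·y_{i+1} − x_{i+1}·y_i:
  -69, -18, 66  ⇒  2A = -21, A = -10.5.
Then Σ (x_i + x_{i+1})·c_i = -273, so x̄ = -273 / (6·(-10.5)) = 13/3.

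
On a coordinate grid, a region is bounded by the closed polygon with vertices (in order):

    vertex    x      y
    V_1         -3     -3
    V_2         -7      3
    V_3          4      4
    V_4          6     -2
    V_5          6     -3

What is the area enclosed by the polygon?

67.5

Apply the shoelace formula: 2A = Σ (x_i·y_{i+1} − x_{i+1}·y_i), indices taken mod 5.
Cross-terms: -30, -40, -32, -6, -27  ⇒  Σ = -135
Area = |Σ|/2 = 67.5.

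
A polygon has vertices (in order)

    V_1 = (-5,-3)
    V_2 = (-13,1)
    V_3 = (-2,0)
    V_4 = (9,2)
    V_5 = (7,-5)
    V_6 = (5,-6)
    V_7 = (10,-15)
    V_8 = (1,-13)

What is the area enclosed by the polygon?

Apply the surveyor's formula: 2A = Σ (x_i·y_{i+1} − x_{i+1}·y_i), indices taken mod 8.
Σ = (-44) + (2) + (-4) + (-59) + (-17) + (-15) + (-115) + (-68) = -320
Area = |Σ|/2 = 160.

160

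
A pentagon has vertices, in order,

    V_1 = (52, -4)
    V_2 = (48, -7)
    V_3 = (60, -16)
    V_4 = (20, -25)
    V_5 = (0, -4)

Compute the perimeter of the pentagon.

|V_1V_2| = √((-4)² + (-3)²) = √25 = 5
|V_2V_3| = √((12)² + (-9)²) = √225 = 15
|V_3V_4| = √((-40)² + (-9)²) = √1681 = 41
|V_4V_5| = √((-20)² + (21)²) = √841 = 29
|V_5V_1| = √((52)² + (0)²) = √2704 = 52
Perimeter = 5 + 15 + 41 + 29 + 52 = 142.

142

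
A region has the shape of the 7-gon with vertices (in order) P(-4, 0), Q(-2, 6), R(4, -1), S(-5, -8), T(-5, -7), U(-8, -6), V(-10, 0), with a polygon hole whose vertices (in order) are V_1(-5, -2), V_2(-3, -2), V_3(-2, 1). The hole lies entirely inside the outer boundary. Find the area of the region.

84

Outer boundary:
Apply the surveyor's formula: 2A = Σ (x_i·y_{i+1} − x_{i+1}·y_i), indices taken mod 7.
Σ = (-24) + (-22) + (-37) + (-5) + (-26) + (-60) + (0) = -174
Area = |Σ|/2 = 87.
Hole:
Apply the surveyor's formula: 2A = Σ (x_i·y_{i+1} − x_{i+1}·y_i), indices taken mod 3.
Σ = (4) + (-7) + (9) = 6
Area = |Σ|/2 = 3.
Net area = 87 − 3 = 84.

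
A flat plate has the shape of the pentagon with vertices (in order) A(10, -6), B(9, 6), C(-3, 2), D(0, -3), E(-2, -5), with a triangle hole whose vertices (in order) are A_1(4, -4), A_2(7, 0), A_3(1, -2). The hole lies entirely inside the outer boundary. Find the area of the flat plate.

98.5

Outer boundary:
Apply Gauss's area formula: 2A = Σ (x_i·y_{i+1} − x_{i+1}·y_i), indices taken mod 5.
Σ = (114) + (36) + (9) + (-6) + (62) = 215
Area = |Σ|/2 = 107.5.
Hole:
Apply the shoelace (surveyor's) formula: 2A = Σ (x_i·y_{i+1} − x_{i+1}·y_i), indices taken mod 3.
Σ = (28) + (-14) + (4) = 18
Area = |Σ|/2 = 9.
Net area = 107.5 − 9 = 98.5.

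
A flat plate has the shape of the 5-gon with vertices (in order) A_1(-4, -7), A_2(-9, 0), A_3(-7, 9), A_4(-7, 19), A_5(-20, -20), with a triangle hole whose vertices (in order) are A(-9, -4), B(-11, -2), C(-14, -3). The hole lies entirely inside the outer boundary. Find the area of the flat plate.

179

Outer boundary:
Apply the shoelace (surveyor's) formula: 2A = Σ (x_i·y_{i+1} − x_{i+1}·y_i), indices taken mod 5.
Σ = (-63) + (-81) + (-70) + (520) + (60) = 366
Area = |Σ|/2 = 183.
Hole:
Apply the shoelace formula: 2A = Σ (x_i·y_{i+1} − x_{i+1}·y_i), indices taken mod 3.
A→B: (-9)(-2) − (-11)(-4) = -26
B→C: (-11)(-3) − (-14)(-2) = 5
C→A: (-14)(-4) − (-9)(-3) = 29
Σ = 8
Area = |Σ|/2 = 4.
Net area = 183 − 4 = 179.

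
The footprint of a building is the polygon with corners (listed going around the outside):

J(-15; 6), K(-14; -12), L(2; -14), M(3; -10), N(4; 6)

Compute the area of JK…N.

339

Cross-terms: 264, 220, 22, 58, 114  ⇒  Σ = 678
Area = |Σ|/2 = 339.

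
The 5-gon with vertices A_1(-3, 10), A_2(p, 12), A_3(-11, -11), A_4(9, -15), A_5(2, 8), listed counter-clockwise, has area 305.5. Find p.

Write out the shoelace sum; only the two edges meeting at A_2 involve p:
2·Area = [((-3)·12 − p·10) + (p·(-11) − (-11)·12)] + 410
       = -21·p + 506 = 611
⇒ p = -5.

-5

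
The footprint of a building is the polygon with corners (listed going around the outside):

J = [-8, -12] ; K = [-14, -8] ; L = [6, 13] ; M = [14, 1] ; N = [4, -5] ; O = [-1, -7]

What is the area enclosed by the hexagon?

282.5

Apply the shoelace formula: 2A = Σ (x_i·y_{i+1} − x_{i+1}·y_i), indices taken mod 6.
Cross-terms: -104, -134, -176, -74, -33, -44  ⇒  Σ = -565
Area = |Σ|/2 = 282.5.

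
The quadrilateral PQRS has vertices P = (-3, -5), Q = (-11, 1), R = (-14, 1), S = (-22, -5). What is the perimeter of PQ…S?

|PQ| = √((-8)² + (6)²) = √100 = 10
|QR| = √((-3)² + (0)²) = √9 = 3
|RS| = √((-8)² + (-6)²) = √100 = 10
|SP| = √((19)² + (0)²) = √361 = 19
Perimeter = 10 + 3 + 10 + 19 = 42.

42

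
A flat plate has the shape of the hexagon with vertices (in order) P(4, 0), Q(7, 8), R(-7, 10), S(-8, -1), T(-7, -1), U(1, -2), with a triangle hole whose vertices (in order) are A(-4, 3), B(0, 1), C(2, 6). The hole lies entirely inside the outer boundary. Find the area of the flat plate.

Outer boundary:
Cross-terms: 32, 126, 87, 1, 15, 8  ⇒  Σ = 269
Area = |Σ|/2 = 134.5.
Hole:
Apply the surveyor's formula: 2A = Σ (x_i·y_{i+1} − x_{i+1}·y_i), indices taken mod 3.
Σ = (-4) + (-2) + (30) = 24
Area = |Σ|/2 = 12.
Net area = 134.5 − 12 = 122.5.

122.5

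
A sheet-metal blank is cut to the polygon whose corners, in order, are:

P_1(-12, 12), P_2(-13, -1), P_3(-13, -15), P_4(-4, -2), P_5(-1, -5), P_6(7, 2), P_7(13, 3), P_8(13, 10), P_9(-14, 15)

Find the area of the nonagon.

400

Apply the surveyor's formula: 2A = Σ (x_i·y_{i+1} − x_{i+1}·y_i), indices taken mod 9.
Σ = (168) + (182) + (-34) + (18) + (33) + (-5) + (91) + (335) + (12) = 800
Area = |Σ|/2 = 400.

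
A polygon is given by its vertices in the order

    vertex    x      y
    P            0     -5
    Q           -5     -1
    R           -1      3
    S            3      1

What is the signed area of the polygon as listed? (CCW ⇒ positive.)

Apply the shoelace formula: 2A = Σ (x_i·y_{i+1} − x_{i+1}·y_i), indices taken mod 4.
P→Q: (0)(-1) − (-5)(-5) = -25
Q→R: (-5)(3) − (-1)(-1) = -16
R→S: (-1)(1) − (3)(3) = -10
S→P: (3)(-5) − (0)(1) = -15
Σ = -66
Signed area = Σ/2 = -33 (negative ⇒ clockwise traversal).

-33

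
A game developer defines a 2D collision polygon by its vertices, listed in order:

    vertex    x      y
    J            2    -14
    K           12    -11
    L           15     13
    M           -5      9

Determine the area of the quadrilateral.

359.5

Apply the surveyor's formula: 2A = Σ (x_i·y_{i+1} − x_{i+1}·y_i), indices taken mod 4.
Σ = (146) + (321) + (200) + (52) = 719
Area = |Σ|/2 = 359.5.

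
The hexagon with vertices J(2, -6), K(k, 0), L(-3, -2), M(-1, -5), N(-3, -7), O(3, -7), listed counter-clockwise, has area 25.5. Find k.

2

The doubled signed area Σ (x_i y_{i+1} − x_{i+1} y_i) is linear in k.
With k=0 it equals 43; the coefficient of k is 4 (from the two edges through K).
So 4·k + 43 = 2·25.5 = 51 ⇒ k = 2.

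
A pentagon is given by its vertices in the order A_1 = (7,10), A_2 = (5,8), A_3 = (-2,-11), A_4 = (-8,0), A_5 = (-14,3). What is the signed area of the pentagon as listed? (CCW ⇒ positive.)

-153

Cross-terms: 6, -39, -88, -24, -161  ⇒  Σ = -306
Signed area = Σ/2 = -153 (negative ⇒ clockwise traversal).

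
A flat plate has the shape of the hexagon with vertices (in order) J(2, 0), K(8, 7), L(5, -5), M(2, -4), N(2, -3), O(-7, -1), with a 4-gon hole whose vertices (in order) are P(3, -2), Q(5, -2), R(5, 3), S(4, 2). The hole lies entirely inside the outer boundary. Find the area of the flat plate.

38.5

Outer boundary:
Cross-terms: 14, -75, -10, 2, -23, 2  ⇒  Σ = -90
Area = |Σ|/2 = 45.
Hole:
Apply the shoelace (surveyor's) formula: 2A = Σ (x_i·y_{i+1} − x_{i+1}·y_i), indices taken mod 4.
Cross-terms: 4, 25, -2, -14  ⇒  Σ = 13
Area = |Σ|/2 = 6.5.
Net area = 45 − 6.5 = 38.5.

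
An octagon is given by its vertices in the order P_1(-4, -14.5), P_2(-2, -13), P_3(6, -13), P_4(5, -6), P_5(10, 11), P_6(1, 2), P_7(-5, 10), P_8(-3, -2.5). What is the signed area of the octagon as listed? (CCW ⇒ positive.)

188

Apply the shoelace (surveyor's) formula: 2A = Σ (x_i·y_{i+1} − x_{i+1}·y_i), indices taken mod 8.
Cross-terms: 23, 104, 29, 115, 9, 20, 42.5, 33.5  ⇒  Σ = 376
Signed area = Σ/2 = 188 (positive ⇒ counter-clockwise traversal).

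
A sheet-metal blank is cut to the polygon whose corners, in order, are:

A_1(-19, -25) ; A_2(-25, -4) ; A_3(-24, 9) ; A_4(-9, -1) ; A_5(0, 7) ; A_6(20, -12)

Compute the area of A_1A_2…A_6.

Apply the shoelace formula: 2A = Σ (x_i·y_{i+1} − x_{i+1}·y_i), indices taken mod 6.
A_1→A_2: (-19)(-4) − (-25)(-25) = -549
A_2→A_3: (-25)(9) − (-24)(-4) = -321
A_3→A_4: (-24)(-1) − (-9)(9) = 105
A_4→A_5: (-9)(7) − (0)(-1) = -63
A_5→A_6: (0)(-12) − (20)(7) = -140
A_6→A_1: (20)(-25) − (-19)(-12) = -728
Σ = -1696
Area = |Σ|/2 = 848.

848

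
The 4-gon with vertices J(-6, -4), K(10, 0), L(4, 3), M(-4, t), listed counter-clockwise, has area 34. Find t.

-3

Write out the shoelace sum; only the two edges meeting at M involve t:
2·Area = [(4·t − (-4)·3) + ((-4)·(-4) − (-6)·t)] + 70
       = 10·t + 98 = 68
⇒ t = -3.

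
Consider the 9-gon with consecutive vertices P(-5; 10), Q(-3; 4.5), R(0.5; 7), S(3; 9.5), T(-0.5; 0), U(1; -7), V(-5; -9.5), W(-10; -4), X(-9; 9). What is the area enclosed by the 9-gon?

157.125

Cross-terms: 7.5, -23.25, -16.25, 4.75, 3.5, -44.5, -75, -126, -45  ⇒  Σ = -314.25
Area = |Σ|/2 = 157.125.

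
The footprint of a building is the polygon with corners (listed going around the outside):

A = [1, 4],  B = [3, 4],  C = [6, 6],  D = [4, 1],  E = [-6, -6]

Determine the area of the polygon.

Apply the shoelace formula: 2A = Σ (x_i·y_{i+1} − x_{i+1}·y_i), indices taken mod 5.
Σ = (-8) + (-6) + (-18) + (-18) + (-18) = -68
Area = |Σ|/2 = 34.

34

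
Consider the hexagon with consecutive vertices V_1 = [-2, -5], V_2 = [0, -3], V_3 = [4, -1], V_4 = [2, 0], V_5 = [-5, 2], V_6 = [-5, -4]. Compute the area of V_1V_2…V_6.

35.5

Σ = (6) + (12) + (2) + (4) + (30) + (17) = 71
Area = |Σ|/2 = 35.5.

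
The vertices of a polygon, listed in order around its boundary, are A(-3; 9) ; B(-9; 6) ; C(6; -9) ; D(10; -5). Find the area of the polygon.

121.5

Apply the shoelace (surveyor's) formula: 2A = Σ (x_i·y_{i+1} − x_{i+1}·y_i), indices taken mod 4.
A→B: (-3)(6) − (-9)(9) = 63
B→C: (-9)(-9) − (6)(6) = 45
C→D: (6)(-5) − (10)(-9) = 60
D→A: (10)(9) − (-3)(-5) = 75
Σ = 243
Area = |Σ|/2 = 121.5.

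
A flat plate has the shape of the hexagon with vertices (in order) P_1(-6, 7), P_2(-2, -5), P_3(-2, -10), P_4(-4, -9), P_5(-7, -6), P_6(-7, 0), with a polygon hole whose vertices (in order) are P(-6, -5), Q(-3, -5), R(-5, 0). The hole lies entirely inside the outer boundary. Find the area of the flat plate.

41.5

Outer boundary:
Apply the shoelace formula: 2A = Σ (x_i·y_{i+1} − x_{i+1}·y_i), indices taken mod 6.
Σ = (44) + (10) + (-22) + (-39) + (-42) + (-49) = -98
Area = |Σ|/2 = 49.
Hole:
Σ = (15) + (-25) + (25) = 15
Area = |Σ|/2 = 7.5.
Net area = 49 − 7.5 = 41.5.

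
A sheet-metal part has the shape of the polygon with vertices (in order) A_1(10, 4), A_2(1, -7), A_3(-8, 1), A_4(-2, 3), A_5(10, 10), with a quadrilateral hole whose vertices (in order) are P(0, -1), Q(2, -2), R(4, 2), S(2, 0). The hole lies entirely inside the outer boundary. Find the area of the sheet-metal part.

Outer boundary:
Σ = (-74) + (-55) + (-22) + (-50) + (-60) = -261
Area = |Σ|/2 = 130.5.
Hole:
Apply the shoelace (surveyor's) formula: 2A = Σ (x_i·y_{i+1} − x_{i+1}·y_i), indices taken mod 4.
P→Q: (0)(-2) − (2)(-1) = 2
Q→R: (2)(2) − (4)(-2) = 12
R→S: (4)(0) − (2)(2) = -4
S→P: (2)(-1) − (0)(0) = -2
Σ = 8
Area = |Σ|/2 = 4.
Net area = 130.5 − 4 = 126.5.

126.5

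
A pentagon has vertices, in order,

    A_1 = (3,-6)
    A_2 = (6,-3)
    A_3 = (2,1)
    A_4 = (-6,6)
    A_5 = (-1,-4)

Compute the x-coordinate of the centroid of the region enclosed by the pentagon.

Apply the shoelace formula. First the cross-terms c_i = x_i·y_{i+1} − x_{i+1}·y_i:
  27, 12, 18, 30, 18  ⇒  2A = 105, A = 52.5.
Then Σ (x_i + x_{i+1})·c_i = 93, so x̄ = 93 / (6·52.5) = 31/105.

31/105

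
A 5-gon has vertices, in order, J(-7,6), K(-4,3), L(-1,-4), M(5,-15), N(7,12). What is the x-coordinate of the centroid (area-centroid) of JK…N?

166/87

Apply the shoelace (surveyor's) formula. First the cross-terms c_i = x_i·y_{i+1} − x_{i+1}·y_i:
  3, 19, 35, 165, 126  ⇒  2A = 348, A = 174.
Then Σ (x_i + x_{i+1})·c_i = 1992, so x̄ = 1992 / (6·174) = 166/87.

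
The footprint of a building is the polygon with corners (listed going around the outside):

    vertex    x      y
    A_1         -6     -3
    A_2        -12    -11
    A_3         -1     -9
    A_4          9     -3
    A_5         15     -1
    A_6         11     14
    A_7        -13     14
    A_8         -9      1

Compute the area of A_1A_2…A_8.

475

Σ = (30) + (97) + (84) + (36) + (221) + (336) + (113) + (33) = 950
Area = |Σ|/2 = 475.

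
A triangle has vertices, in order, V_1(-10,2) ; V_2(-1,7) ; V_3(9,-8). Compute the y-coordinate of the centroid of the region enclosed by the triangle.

Apply the shoelace (surveyor's) formula. First the cross-terms c_i = x_i·y_{i+1} − x_{i+1}·y_i:
  -68, -55, -62  ⇒  2A = -185, A = -92.5.
Then Σ (y_i + y_{i+1})·c_i = -185, so ȳ = -185 / (6·(-92.5)) = 1/3.

1/3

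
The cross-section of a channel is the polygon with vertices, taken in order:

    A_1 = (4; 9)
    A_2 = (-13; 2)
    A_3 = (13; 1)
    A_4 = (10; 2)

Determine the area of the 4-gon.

Apply the shoelace formula: 2A = Σ (x_i·y_{i+1} − x_{i+1}·y_i), indices taken mod 4.
A_1→A_2: (4)(2) − (-13)(9) = 125
A_2→A_3: (-13)(1) − (13)(2) = -39
A_3→A_4: (13)(2) − (10)(1) = 16
A_4→A_1: (10)(9) − (4)(2) = 82
Σ = 184
Area = |Σ|/2 = 92.

92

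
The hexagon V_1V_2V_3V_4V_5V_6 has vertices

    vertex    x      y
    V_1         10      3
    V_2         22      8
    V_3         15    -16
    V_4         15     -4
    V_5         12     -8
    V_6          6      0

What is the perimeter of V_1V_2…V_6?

|V_1V_2| = √((12)² + (5)²) = √169 = 13
|V_2V_3| = √((-7)² + (-24)²) = √625 = 25
|V_3V_4| = √((0)² + (12)²) = √144 = 12
|V_4V_5| = √((-3)² + (-4)²) = √25 = 5
|V_5V_6| = √((-6)² + (8)²) = √100 = 10
|V_6V_1| = √((4)² + (3)²) = √25 = 5
Perimeter = 13 + 25 + 12 + 5 + 10 + 5 = 70.

70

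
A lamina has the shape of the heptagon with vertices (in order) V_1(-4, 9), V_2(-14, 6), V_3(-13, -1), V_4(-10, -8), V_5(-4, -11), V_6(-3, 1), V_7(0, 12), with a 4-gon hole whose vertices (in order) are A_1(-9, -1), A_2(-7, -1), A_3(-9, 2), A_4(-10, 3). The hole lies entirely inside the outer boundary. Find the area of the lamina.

166

Outer boundary:
Σ = (102) + (92) + (94) + (78) + (-37) + (-36) + (48) = 341
Area = |Σ|/2 = 170.5.
Hole:
Apply Gauss's area formula: 2A = Σ (x_i·y_{i+1} − x_{i+1}·y_i), indices taken mod 4.
Cross-terms: 2, -23, -7, 37  ⇒  Σ = 9
Area = |Σ|/2 = 4.5.
Net area = 170.5 − 4.5 = 166.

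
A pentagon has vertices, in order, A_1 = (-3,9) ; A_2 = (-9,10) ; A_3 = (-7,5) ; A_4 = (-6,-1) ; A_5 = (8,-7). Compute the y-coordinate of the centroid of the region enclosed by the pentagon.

199/107

Apply the surveyor's formula. First the cross-terms c_i = x_i·y_{i+1} − x_{i+1}·y_i:
  51, 25, 37, 50, 51  ⇒  2A = 214, A = 107.
Then Σ (y_i + y_{i+1})·c_i = 1194, so ȳ = 1194 / (6·107) = 199/107.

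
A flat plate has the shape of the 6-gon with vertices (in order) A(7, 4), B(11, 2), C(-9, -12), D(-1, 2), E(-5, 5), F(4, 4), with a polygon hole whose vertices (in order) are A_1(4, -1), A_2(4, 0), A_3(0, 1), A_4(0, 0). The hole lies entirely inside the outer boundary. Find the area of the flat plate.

106.5

Outer boundary:
Σ = (-30) + (-114) + (-30) + (5) + (-40) + (-12) = -221
Area = |Σ|/2 = 110.5.
Hole:
Σ = (4) + (4) + (0) + (0) = 8
Area = |Σ|/2 = 4.
Net area = 110.5 − 4 = 106.5.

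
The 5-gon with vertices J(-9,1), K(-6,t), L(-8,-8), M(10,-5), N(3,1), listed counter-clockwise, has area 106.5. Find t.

The doubled signed area Σ (x_i y_{i+1} − x_{i+1} y_i) is linear in t.
With t=0 it equals 211; the coefficient of t is -1 (from the two edges through K).
So -1·t + 211 = 2·106.5 = 213 ⇒ t = -2.

-2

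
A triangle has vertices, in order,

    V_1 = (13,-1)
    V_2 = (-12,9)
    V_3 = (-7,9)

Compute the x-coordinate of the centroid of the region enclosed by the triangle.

-2

Apply the shoelace formula. First the cross-terms c_i = x_i·y_{i+1} − x_{i+1}·y_i:
  105, -45, -110  ⇒  2A = -50, A = -25.
Then Σ (x_i + x_{i+1})·c_i = 300, so x̄ = 300 / (6·(-25)) = -2.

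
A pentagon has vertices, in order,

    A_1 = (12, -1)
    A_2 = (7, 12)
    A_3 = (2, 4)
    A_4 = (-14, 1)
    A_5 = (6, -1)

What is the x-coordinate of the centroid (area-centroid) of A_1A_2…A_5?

751/227

Apply the shoelace (surveyor's) formula. First the cross-terms c_i = x_i·y_{i+1} − x_{i+1}·y_i:
  151, 4, 58, 8, 6  ⇒  2A = 227, A = 113.5.
Then Σ (x_i + x_{i+1})·c_i = 2253, so x̄ = 2253 / (6·113.5) = 751/227.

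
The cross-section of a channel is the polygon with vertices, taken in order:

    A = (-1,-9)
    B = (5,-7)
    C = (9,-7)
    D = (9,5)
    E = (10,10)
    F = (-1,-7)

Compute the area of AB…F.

Apply the shoelace formula: 2A = Σ (x_i·y_{i+1} − x_{i+1}·y_i), indices taken mod 6.
Σ = (52) + (28) + (108) + (40) + (-60) + (2) = 170
Area = |Σ|/2 = 85.

85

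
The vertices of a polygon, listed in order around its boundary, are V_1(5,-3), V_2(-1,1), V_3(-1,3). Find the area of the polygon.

6

V_1→V_2: (5)(1) − (-1)(-3) = 2
V_2→V_3: (-1)(3) − (-1)(1) = -2
V_3→V_1: (-1)(-3) − (5)(3) = -12
Σ = -12
Area = |Σ|/2 = 6.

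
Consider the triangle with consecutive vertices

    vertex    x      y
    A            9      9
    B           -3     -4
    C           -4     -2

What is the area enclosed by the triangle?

18.5

Apply Gauss's area formula: 2A = Σ (x_i·y_{i+1} − x_{i+1}·y_i), indices taken mod 3.
Σ = (-9) + (-10) + (-18) = -37
Area = |Σ|/2 = 18.5.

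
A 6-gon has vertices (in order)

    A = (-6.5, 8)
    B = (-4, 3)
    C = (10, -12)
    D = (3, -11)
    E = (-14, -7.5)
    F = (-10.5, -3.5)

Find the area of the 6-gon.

178.25

Apply the shoelace formula: 2A = Σ (x_i·y_{i+1} − x_{i+1}·y_i), indices taken mod 6.
A→B: (-6.5)(3) − (-4)(8) = 12.5
B→C: (-4)(-12) − (10)(3) = 18
C→D: (10)(-11) − (3)(-12) = -74
D→E: (3)(-7.5) − (-14)(-11) = -176.5
E→F: (-14)(-3.5) − (-10.5)(-7.5) = -29.75
F→A: (-10.5)(8) − (-6.5)(-3.5) = -106.75
Σ = -356.5
Area = |Σ|/2 = 178.25.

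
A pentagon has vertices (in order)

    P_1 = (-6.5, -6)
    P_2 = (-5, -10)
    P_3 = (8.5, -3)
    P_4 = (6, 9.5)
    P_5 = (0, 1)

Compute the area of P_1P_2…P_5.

Σ = (35) + (100) + (98.75) + (6) + (6.5) = 246.25
Area = |Σ|/2 = 123.125.

123.125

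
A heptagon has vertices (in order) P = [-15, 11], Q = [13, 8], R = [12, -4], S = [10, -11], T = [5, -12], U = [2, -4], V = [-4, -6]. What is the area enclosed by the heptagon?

363

Apply the shoelace (surveyor's) formula: 2A = Σ (x_i·y_{i+1} − x_{i+1}·y_i), indices taken mod 7.
P→Q: (-15)(8) − (13)(11) = -263
Q→R: (13)(-4) − (12)(8) = -148
R→S: (12)(-11) − (10)(-4) = -92
S→T: (10)(-12) − (5)(-11) = -65
T→U: (5)(-4) − (2)(-12) = 4
U→V: (2)(-6) − (-4)(-4) = -28
V→P: (-4)(11) − (-15)(-6) = -134
Σ = -726
Area = |Σ|/2 = 363.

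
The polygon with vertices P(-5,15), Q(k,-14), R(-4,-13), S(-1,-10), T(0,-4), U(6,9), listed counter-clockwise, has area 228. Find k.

-9

Write out the shoelace sum; only the two edges meeting at Q involve k:
2·Area = [((-5)·(-14) − k·15) + (k·(-13) − (-4)·(-14))] + 190
       = -28·k + 204 = 456
⇒ k = -9.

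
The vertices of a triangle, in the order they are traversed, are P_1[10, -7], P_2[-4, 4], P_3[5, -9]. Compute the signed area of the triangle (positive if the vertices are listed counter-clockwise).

41.5

Σ = (12) + (16) + (55) = 83
Signed area = Σ/2 = 41.5 (positive ⇒ counter-clockwise traversal).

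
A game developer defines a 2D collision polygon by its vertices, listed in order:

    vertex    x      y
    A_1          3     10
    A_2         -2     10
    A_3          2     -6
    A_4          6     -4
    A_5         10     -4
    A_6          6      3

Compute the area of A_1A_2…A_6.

Apply Gauss's area formula: 2A = Σ (x_i·y_{i+1} − x_{i+1}·y_i), indices taken mod 6.
Cross-terms: 50, -8, 28, 16, 54, 51  ⇒  Σ = 191
Area = |Σ|/2 = 95.5.

95.5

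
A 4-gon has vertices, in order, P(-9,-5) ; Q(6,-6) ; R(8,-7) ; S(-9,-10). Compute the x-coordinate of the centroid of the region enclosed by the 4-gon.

Apply the shoelace (surveyor's) formula. First the cross-terms c_i = x_i·y_{i+1} − x_{i+1}·y_i:
  84, 6, -143, -45  ⇒  2A = -98, A = -49.
Then Σ (x_i + x_{i+1})·c_i = 785, so x̄ = 785 / (6·(-49)) = -785/294.

-785/294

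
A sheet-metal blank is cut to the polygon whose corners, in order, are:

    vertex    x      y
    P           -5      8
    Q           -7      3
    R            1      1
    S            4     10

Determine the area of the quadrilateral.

59.5

P→Q: (-5)(3) − (-7)(8) = 41
Q→R: (-7)(1) − (1)(3) = -10
R→S: (1)(10) − (4)(1) = 6
S→P: (4)(8) − (-5)(10) = 82
Σ = 119
Area = |Σ|/2 = 59.5.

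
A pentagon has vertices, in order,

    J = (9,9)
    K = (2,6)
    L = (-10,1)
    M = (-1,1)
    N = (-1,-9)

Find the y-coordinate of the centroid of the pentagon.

Apply the surveyor's formula. First the cross-terms c_i = x_i·y_{i+1} − x_{i+1}·y_i:
  36, 62, -9, 10, 72  ⇒  2A = 171, A = 85.5.
Then Σ (y_i + y_{i+1})·c_i = 876, so ȳ = 876 / (6·85.5) = 292/171.

292/171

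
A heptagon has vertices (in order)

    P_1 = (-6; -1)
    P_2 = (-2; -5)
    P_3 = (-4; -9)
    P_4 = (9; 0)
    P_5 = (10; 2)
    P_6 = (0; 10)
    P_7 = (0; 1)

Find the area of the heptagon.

115.5

Apply the shoelace formula: 2A = Σ (x_i·y_{i+1} − x_{i+1}·y_i), indices taken mod 7.
Cross-terms: 28, -2, 81, 18, 100, 0, 6  ⇒  Σ = 231
Area = |Σ|/2 = 115.5.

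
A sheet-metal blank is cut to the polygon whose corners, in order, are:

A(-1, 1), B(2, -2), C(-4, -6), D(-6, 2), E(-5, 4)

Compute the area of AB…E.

39.5

Cross-terms: 0, -20, -44, -14, -1  ⇒  Σ = -79
Area = |Σ|/2 = 39.5.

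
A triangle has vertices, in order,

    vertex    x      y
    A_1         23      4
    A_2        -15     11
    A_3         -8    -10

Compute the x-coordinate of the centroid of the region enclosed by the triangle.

Apply Gauss's area formula. First the cross-terms c_i = x_i·y_{i+1} − x_{i+1}·y_i:
  313, 238, 198  ⇒  2A = 749, A = 374.5.
Then Σ (x_i + x_{i+1})·c_i = 0, so x̄ = 0 / (6·374.5) = 0.

0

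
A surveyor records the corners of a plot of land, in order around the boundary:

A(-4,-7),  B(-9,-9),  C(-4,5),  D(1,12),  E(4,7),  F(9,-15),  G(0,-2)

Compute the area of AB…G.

175.5

A→B: (-4)(-9) − (-9)(-7) = -27
B→C: (-9)(5) − (-4)(-9) = -81
C→D: (-4)(12) − (1)(5) = -53
D→E: (1)(7) − (4)(12) = -41
E→F: (4)(-15) − (9)(7) = -123
F→G: (9)(-2) − (0)(-15) = -18
G→A: (0)(-7) − (-4)(-2) = -8
Σ = -351
Area = |Σ|/2 = 175.5.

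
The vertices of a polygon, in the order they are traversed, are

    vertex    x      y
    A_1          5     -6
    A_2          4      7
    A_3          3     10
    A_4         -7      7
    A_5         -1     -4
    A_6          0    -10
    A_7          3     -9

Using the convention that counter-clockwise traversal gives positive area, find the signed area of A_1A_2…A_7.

Apply the shoelace formula: 2A = Σ (x_i·y_{i+1} − x_{i+1}·y_i), indices taken mod 7.
A_1→A_2: (5)(7) − (4)(-6) = 59
A_2→A_3: (4)(10) − (3)(7) = 19
A_3→A_4: (3)(7) − (-7)(10) = 91
A_4→A_5: (-7)(-4) − (-1)(7) = 35
A_5→A_6: (-1)(-10) − (0)(-4) = 10
A_6→A_7: (0)(-9) − (3)(-10) = 30
A_7→A_1: (3)(-6) − (5)(-9) = 27
Σ = 271
Signed area = Σ/2 = 135.5 (positive ⇒ counter-clockwise traversal).

135.5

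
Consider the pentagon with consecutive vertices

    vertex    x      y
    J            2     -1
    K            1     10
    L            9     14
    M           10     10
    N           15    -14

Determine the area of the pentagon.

Apply the surveyor's formula: 2A = Σ (x_i·y_{i+1} − x_{i+1}·y_i), indices taken mod 5.
Σ = (21) + (-76) + (-50) + (-290) + (13) = -382
Area = |Σ|/2 = 191.

191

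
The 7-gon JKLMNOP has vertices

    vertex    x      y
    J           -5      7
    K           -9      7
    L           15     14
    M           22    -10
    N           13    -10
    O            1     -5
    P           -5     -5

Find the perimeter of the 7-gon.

|JK| = √((-4)² + (0)²) = √16 = 4
|KL| = √((24)² + (7)²) = √625 = 25
|LM| = √((7)² + (-24)²) = √625 = 25
|MN| = √((-9)² + (0)²) = √81 = 9
|NO| = √((-12)² + (5)²) = √169 = 13
|OP| = √((-6)² + (0)²) = √36 = 6
|PJ| = √((0)² + (12)²) = √144 = 12
Perimeter = 4 + 25 + 25 + 9 + 13 + 6 + 12 = 94.

94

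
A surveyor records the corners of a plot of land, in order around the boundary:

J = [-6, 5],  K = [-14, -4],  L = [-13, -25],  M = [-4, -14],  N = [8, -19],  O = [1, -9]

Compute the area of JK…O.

Apply the shoelace (surveyor's) formula: 2A = Σ (x_i·y_{i+1} − x_{i+1}·y_i), indices taken mod 6.
Σ = (94) + (298) + (82) + (188) + (-53) + (-49) = 560
Area = |Σ|/2 = 280.

280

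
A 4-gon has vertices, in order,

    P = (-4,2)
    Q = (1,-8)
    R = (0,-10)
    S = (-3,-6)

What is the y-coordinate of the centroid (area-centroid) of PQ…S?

-5

Apply the surveyor's formula. First the cross-terms c_i = x_i·y_{i+1} − x_{i+1}·y_i:
  30, -10, -30, -30  ⇒  2A = -40, A = -20.
Then Σ (y_i + y_{i+1})·c_i = 600, so ȳ = 600 / (6·(-20)) = -5.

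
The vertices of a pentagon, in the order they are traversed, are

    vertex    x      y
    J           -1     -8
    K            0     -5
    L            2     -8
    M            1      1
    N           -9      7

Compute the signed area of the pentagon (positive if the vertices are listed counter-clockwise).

60

Cross-terms: 5, 10, 10, 16, 79  ⇒  Σ = 120
Signed area = Σ/2 = 60 (positive ⇒ counter-clockwise traversal).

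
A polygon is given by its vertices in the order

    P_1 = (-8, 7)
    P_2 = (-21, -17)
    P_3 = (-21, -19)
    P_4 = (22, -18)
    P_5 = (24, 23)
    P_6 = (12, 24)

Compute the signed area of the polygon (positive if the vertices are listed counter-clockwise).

Apply the surveyor's formula: 2A = Σ (x_i·y_{i+1} − x_{i+1}·y_i), indices taken mod 6.
P_1→P_2: (-8)(-17) − (-21)(7) = 283
P_2→P_3: (-21)(-19) − (-21)(-17) = 42
P_3→P_4: (-21)(-18) − (22)(-19) = 796
P_4→P_5: (22)(23) − (24)(-18) = 938
P_5→P_6: (24)(24) − (12)(23) = 300
P_6→P_1: (12)(7) − (-8)(24) = 276
Σ = 2635
Signed area = Σ/2 = 1317.5 (positive ⇒ counter-clockwise traversal).

1317.5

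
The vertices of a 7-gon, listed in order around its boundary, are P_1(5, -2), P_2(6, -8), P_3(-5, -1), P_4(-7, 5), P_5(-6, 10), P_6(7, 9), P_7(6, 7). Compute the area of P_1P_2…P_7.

Apply the shoelace (surveyor's) formula: 2A = Σ (x_i·y_{i+1} − x_{i+1}·y_i), indices taken mod 7.
P_1→P_2: (5)(-8) − (6)(-2) = -28
P_2→P_3: (6)(-1) − (-5)(-8) = -46
P_3→P_4: (-5)(5) − (-7)(-1) = -32
P_4→P_5: (-7)(10) − (-6)(5) = -40
P_5→P_6: (-6)(9) − (7)(10) = -124
P_6→P_7: (7)(7) − (6)(9) = -5
P_7→P_1: (6)(-2) − (5)(7) = -47
Σ = -322
Area = |Σ|/2 = 161.

161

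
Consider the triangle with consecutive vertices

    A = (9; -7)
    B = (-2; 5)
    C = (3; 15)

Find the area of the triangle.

Apply Gauss's area formula: 2A = Σ (x_i·y_{i+1} − x_{i+1}·y_i), indices taken mod 3.
Cross-terms: 31, -45, -156  ⇒  Σ = -170
Area = |Σ|/2 = 85.

85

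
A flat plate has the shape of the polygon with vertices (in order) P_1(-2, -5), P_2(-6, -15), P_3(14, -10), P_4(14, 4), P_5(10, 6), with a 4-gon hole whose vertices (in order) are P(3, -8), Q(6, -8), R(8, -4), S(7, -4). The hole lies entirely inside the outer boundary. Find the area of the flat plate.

Outer boundary:
Apply Gauss's area formula: 2A = Σ (x_i·y_{i+1} − x_{i+1}·y_i), indices taken mod 5.
P_1→P_2: (-2)(-15) − (-6)(-5) = 0
P_2→P_3: (-6)(-10) − (14)(-15) = 270
P_3→P_4: (14)(4) − (14)(-10) = 196
P_4→P_5: (14)(6) − (10)(4) = 44
P_5→P_1: (10)(-5) − (-2)(6) = -38
Σ = 472
Area = |Σ|/2 = 236.
Hole:
Apply the surveyor's formula: 2A = Σ (x_i·y_{i+1} − x_{i+1}·y_i), indices taken mod 4.
Cross-terms: 24, 40, -4, -44  ⇒  Σ = 16
Area = |Σ|/2 = 8.
Net area = 236 − 8 = 228.

228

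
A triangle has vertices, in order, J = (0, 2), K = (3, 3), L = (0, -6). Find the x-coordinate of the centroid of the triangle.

1

Apply the shoelace formula. First the cross-terms c_i = x_i·y_{i+1} − x_{i+1}·y_i:
  -6, -18, 0  ⇒  2A = -24, A = -12.
Then Σ (x_i + x_{i+1})·c_i = -72, so x̄ = -72 / (6·(-12)) = 1.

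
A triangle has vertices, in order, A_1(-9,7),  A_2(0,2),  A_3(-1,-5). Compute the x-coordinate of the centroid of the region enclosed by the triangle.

-10/3

Apply the shoelace (surveyor's) formula. First the cross-terms c_i = x_i·y_{i+1} − x_{i+1}·y_i:
  -18, 2, -52  ⇒  2A = -68, A = -34.
Then Σ (x_i + x_{i+1})·c_i = 680, so x̄ = 680 / (6·(-34)) = -10/3.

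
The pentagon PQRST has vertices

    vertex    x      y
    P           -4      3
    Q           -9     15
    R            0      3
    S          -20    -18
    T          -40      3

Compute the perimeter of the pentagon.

|PQ| = √((-5)² + (12)²) = √169 = 13
|QR| = √((9)² + (-12)²) = √225 = 15
|RS| = √((-20)² + (-21)²) = √841 = 29
|ST| = √((-20)² + (21)²) = √841 = 29
|TP| = √((36)² + (0)²) = √1296 = 36
Perimeter = 13 + 15 + 29 + 29 + 36 = 122.

122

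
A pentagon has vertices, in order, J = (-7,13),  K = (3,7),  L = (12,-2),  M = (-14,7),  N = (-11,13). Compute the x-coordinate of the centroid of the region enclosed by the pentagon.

Apply the shoelace (surveyor's) formula. First the cross-terms c_i = x_i·y_{i+1} − x_{i+1}·y_i:
  -88, -90, 56, -105, -52  ⇒  2A = -279, A = -139.5.
Then Σ (x_i + x_{i+1})·c_i = 2451, so x̄ = 2451 / (6·(-139.5)) = -817/279.

-817/279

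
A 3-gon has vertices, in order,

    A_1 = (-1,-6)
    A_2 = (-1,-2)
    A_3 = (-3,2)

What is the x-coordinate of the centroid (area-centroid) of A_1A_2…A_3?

-5/3

Apply the shoelace formula. First the cross-terms c_i = x_i·y_{i+1} − x_{i+1}·y_i:
  -4, -8, 20  ⇒  2A = 8, A = 4.
Then Σ (x_i + x_{i+1})·c_i = -40, so x̄ = -40 / (6·4) = -5/3.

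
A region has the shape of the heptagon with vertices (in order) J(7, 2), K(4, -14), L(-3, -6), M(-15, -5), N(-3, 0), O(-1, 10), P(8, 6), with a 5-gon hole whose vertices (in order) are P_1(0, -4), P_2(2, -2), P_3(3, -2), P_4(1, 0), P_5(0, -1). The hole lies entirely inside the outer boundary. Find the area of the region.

Outer boundary:
Apply Gauss's area formula: 2A = Σ (x_i·y_{i+1} − x_{i+1}·y_i), indices taken mod 7.
J→K: (7)(-14) − (4)(2) = -106
K→L: (4)(-6) − (-3)(-14) = -66
L→M: (-3)(-5) − (-15)(-6) = -75
M→N: (-15)(0) − (-3)(-5) = -15
N→O: (-3)(10) − (-1)(0) = -30
O→P: (-1)(6) − (8)(10) = -86
P→J: (8)(2) − (7)(6) = -26
Σ = -404
Area = |Σ|/2 = 202.
Hole:
Apply the shoelace formula: 2A = Σ (x_i·y_{i+1} − x_{i+1}·y_i), indices taken mod 5.
Σ = (8) + (2) + (2) + (-1) + (0) = 11
Area = |Σ|/2 = 5.5.
Net area = 202 − 5.5 = 196.5.

196.5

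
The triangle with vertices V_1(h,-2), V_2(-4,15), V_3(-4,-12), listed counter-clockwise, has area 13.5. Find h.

-3

Write out the shoelace sum; only the two edges meeting at V_1 involve h:
2·Area = [((-4)·(-2) − h·(-12)) + (h·15 − (-4)·(-2))] + 108
       = 27·h + 108 = 27
⇒ h = -3.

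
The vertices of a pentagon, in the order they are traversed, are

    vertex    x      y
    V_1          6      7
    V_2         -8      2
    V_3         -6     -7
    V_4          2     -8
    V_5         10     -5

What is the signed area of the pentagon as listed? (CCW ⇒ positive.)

184

Σ = (68) + (68) + (62) + (70) + (100) = 368
Signed area = Σ/2 = 184 (positive ⇒ counter-clockwise traversal).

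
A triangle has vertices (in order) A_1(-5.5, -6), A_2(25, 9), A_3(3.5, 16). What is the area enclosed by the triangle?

268

Σ = (100.5) + (368.5) + (67) = 536
Area = |Σ|/2 = 268.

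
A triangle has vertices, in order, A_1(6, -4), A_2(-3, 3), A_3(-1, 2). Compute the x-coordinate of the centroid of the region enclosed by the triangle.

Apply the shoelace (surveyor's) formula. First the cross-terms c_i = x_i·y_{i+1} − x_{i+1}·y_i:
  6, -3, -8  ⇒  2A = -5, A = -2.5.
Then Σ (x_i + x_{i+1})·c_i = -10, so x̄ = -10 / (6·(-2.5)) = 2/3.

2/3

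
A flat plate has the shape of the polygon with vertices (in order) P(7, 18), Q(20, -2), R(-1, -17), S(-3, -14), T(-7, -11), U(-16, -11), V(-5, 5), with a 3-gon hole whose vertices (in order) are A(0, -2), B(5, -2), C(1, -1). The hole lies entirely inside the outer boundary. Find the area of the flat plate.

586

Outer boundary:
Apply the surveyor's formula: 2A = Σ (x_i·y_{i+1} − x_{i+1}·y_i), indices taken mod 7.
Cross-terms: -374, -342, -37, -65, -99, -135, -125  ⇒  Σ = -1177
Area = |Σ|/2 = 588.5.
Hole:
A→B: (0)(-2) − (5)(-2) = 10
B→C: (5)(-1) − (1)(-2) = -3
C→A: (1)(-2) − (0)(-1) = -2
Σ = 5
Area = |Σ|/2 = 2.5.
Net area = 588.5 − 2.5 = 586.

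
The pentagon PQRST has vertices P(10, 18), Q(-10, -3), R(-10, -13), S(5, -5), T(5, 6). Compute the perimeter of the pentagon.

80

|PQ| = √((-20)² + (-21)²) = √841 = 29
|QR| = √((0)² + (-10)²) = √100 = 10
|RS| = √((15)² + (8)²) = √289 = 17
|ST| = √((0)² + (11)²) = √121 = 11
|TP| = √((5)² + (12)²) = √169 = 13
Perimeter = 29 + 10 + 17 + 11 + 13 = 80.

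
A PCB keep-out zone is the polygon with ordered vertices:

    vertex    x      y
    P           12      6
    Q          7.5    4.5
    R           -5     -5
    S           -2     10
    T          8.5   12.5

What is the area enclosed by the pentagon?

137.5

Σ = (9) + (-15) + (-60) + (-110) + (-99) = -275
Area = |Σ|/2 = 137.5.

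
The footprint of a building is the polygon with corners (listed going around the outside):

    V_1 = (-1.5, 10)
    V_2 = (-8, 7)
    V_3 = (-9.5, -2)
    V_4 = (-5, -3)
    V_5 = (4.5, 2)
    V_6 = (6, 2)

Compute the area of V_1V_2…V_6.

117

Cross-terms: 69.5, 82.5, 18.5, 3.5, -3, 63  ⇒  Σ = 234
Area = |Σ|/2 = 117.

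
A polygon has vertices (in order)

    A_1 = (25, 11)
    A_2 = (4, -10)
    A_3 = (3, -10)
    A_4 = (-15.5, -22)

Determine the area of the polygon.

Apply the surveyor's formula: 2A = Σ (x_i·y_{i+1} − x_{i+1}·y_i), indices taken mod 4.
Σ = (-294) + (-10) + (-221) + (379.5) = -145.5
Area = |Σ|/2 = 72.75.

72.75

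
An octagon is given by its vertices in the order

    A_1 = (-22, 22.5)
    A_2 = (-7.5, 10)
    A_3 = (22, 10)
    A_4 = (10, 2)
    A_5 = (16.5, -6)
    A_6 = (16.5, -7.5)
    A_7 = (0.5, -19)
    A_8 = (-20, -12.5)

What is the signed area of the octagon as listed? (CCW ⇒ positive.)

Σ = (-51.25) + (-295) + (-56) + (-93) + (-24.75) + (-309.75) + (-386.25) + (-725) = -1941
Signed area = Σ/2 = -970.5 (negative ⇒ clockwise traversal).

-970.5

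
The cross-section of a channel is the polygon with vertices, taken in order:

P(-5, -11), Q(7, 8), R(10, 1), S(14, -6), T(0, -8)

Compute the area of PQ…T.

131

Apply the surveyor's formula: 2A = Σ (x_i·y_{i+1} − x_{i+1}·y_i), indices taken mod 5.
Σ = (37) + (-73) + (-74) + (-112) + (-40) = -262
Area = |Σ|/2 = 131.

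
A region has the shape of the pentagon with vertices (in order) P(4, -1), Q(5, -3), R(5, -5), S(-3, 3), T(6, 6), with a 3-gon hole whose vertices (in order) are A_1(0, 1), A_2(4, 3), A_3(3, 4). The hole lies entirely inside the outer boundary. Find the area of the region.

38.5

Outer boundary:
P→Q: (4)(-3) − (5)(-1) = -7
Q→R: (5)(-5) − (5)(-3) = -10
R→S: (5)(3) − (-3)(-5) = 0
S→T: (-3)(6) − (6)(3) = -36
T→P: (6)(-1) − (4)(6) = -30
Σ = -83
Area = |Σ|/2 = 41.5.
Hole:
Apply Gauss's area formula: 2A = Σ (x_i·y_{i+1} − x_{i+1}·y_i), indices taken mod 3.
Cross-terms: -4, 7, 3  ⇒  Σ = 6
Area = |Σ|/2 = 3.
Net area = 41.5 − 3 = 38.5.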